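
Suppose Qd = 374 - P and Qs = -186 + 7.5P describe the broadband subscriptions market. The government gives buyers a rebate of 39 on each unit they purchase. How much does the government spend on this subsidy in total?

Government cost = 227097/17

Pre-subsidy: 374 - P = -186 + 7.5P gives P* = 1120/17, Q* = 5238/17.
With the rebate, buyers effectively pay Pb = Ps − 39, where Ps is the price sellers receive.
Demand in terms of Ps becomes Qd = 374 − 1(Ps − 39) = 413 - Ps. Setting this equal to supply: 413 - Ps = -186 + 7.5Ps, so Ps = 1198/17.
Buyers pay Pb = 1198/17 − 39 = 535/17; Q' = -186 + 7.5·(1198/17) = 5823/17.
Government outlay = subsidy × quantity = 39 × 5823/17 = 227097/17.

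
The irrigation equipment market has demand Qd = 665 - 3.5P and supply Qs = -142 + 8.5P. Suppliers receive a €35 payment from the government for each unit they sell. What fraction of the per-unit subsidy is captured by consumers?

Pre-subsidy: 665 - 3.5P = -142 + 8.5P gives P* = 67.25, Q* = 429.625.
With the subsidy, sellers receive Ps = Pb + 35 for each unit, where Pb is the price buyers pay.
Supply in terms of Pb becomes Qs = -142 + 8.5(Pb + 35) = 155.5 + 8.5Pb. Setting this equal to demand: 665 - 3.5Pb = 155.5 + 8.5Pb, so Pb = 1019/24.
Sellers receive Ps = 1019/24 + 35 = 1859/24; Q' = 665 − 3.5·(1019/24) = 24787/48.
Buyers' price falls by P* − Pb = 67.25 − 1019/24 = 595/24; sellers' price rises by Ps − P* = 1859/24 − 67.25 = 245/24.
So consumers capture (595/24)/35 = 17/24 of each unit of subsidy.

Consumer share = 17/24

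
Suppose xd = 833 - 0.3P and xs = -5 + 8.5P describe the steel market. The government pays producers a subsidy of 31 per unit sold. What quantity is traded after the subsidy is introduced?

Pre-subsidy: 833 - 0.3P = -5 + 8.5P gives P* = 2095/22, x* = 35395/44.
With the subsidy, sellers receive Ps = Pb + 31 for each unit, where Pb is the price buyers pay.
Supply in terms of Pb becomes xs = -5 + 8.5(Pb + 31) = 258.5 + 8.5Pb. Setting this equal to demand: 833 - 0.3Pb = 258.5 + 8.5Pb, so Pb = 5745/88.
Sellers receive Ps = 5745/88 + 31 = 8473/88; x' = 833 − 0.3·(5745/88) = 143161/176.

x' = 143161/176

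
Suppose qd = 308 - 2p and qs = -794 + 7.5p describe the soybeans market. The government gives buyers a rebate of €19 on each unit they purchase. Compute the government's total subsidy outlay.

Government cost = €2014

Pre-subsidy: 308 - 2p = -794 + 7.5p gives p* = 116, q* = 76.
With the rebate, buyers effectively pay pb = ps − 19, where ps is the price sellers receive.
Demand in terms of ps becomes qd = 308 − 2(ps − 19) = 346 - 2ps. Setting this equal to supply: 346 - 2ps = -794 + 7.5ps, so ps = 120.
Buyers pay pb = 120 − 19 = 101; q' = -794 + 7.5·120 = 106.
Government outlay = subsidy × quantity = 19 × 106 = 2014.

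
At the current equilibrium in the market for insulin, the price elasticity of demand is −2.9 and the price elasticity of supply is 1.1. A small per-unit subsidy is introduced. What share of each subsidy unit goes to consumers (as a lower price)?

For a small subsidy around the equilibrium, the benefit split depends on the relative slopes, which at a point are proportional to the elasticities.
Buyer share = εs/(εs + |εd|) = 1.1/(1.1 + 2.9) = 0.275; seller share = |εd|/(εs + |εd|) = 0.725.

Consumer share = 0.275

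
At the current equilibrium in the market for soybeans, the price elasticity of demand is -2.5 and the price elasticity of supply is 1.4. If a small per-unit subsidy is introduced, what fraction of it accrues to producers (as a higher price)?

Producer share = 25/39

For a small subsidy around the equilibrium, the benefit split depends on the relative slopes, which at a point are proportional to the elasticities.
Buyer share = εs/(εs + |εd|) = 1.4/(1.4 + 2.5) = 14/39; seller share = |εd|/(εs + |εd|) = 25/39.
So producers capture 25/39 of the subsidy.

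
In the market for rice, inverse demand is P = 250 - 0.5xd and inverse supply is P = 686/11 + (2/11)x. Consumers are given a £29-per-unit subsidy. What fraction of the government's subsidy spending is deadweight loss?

DWL / government spending = 319/4766

Pre-subsidy: 250 - 0.5x = 686/11 + (2/11)x gives x* = 275.2 and P* = 112.4.
With the rebate, buyers effectively pay Pb = Ps − 29, where Ps is the price sellers receive.
On the curves, Pb = 250 - 0.5x and Ps = 686/11 + (2/11)x; the wedge Ps − Pb = 29 gives 686/11 + (2/11)x − (250 - 0.5x) = 29, so x' = 4766/15.
Then Pb = 250 − 0.5·(4766/15) = 1367/15 and Ps = 686/11 + (2/11)·(4766/15) = 1802/15.
ΔCS = ½(275.2 + 4766/15)(112.4 − 1367/15) = 1418593/225; ΔPS = ½(275.2 + 4766/15)(1802/15 − 112.4) = 515852/225.
Government spending = 29 × 4766/15 = 138214/15.
DWL = ½ × 29 × (4766/15 − 275.2) = 9251/15; fraction = (9251/15) / (138214/15) = 319/4766.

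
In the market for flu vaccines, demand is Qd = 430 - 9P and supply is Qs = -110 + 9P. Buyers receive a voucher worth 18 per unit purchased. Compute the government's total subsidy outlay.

Government cost = 4338

Pre-subsidy: 430 - 9P = -110 + 9P gives P* = 30, Q* = 160.
With the rebate, buyers effectively pay Pb = Ps − 18, where Ps is the price sellers receive.
Demand in terms of Ps becomes Qd = 430 − 9(Ps − 18) = 592 - 9Ps. Setting this equal to supply: 592 - 9Ps = -110 + 9Ps, so Ps = 39.
Buyers pay Pb = 39 − 18 = 21; Q' = -110 + 9·39 = 241.
Government outlay = subsidy × quantity = 18 × 241 = 4338.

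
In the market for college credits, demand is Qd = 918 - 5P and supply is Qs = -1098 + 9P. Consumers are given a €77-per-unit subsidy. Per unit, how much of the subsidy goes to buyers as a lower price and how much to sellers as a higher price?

Pre-subsidy: 918 - 5P = -1098 + 9P gives P* = 144, Q* = 198.
With the rebate, buyers effectively pay Pb = Ps − 77, where Ps is the price sellers receive.
Demand in terms of Ps becomes Qd = 918 − 5(Ps − 77) = 1303 - 5Ps. Setting this equal to supply: 1303 - 5Ps = -1098 + 9Ps, so Ps = 171.5.
Buyers pay Pb = 171.5 − 77 = 94.5; Q' = -1098 + 9·171.5 = 445.5.
Buyers' price falls by P* − Pb = 144 − 94.5 = 49.5; sellers' price rises by Ps − P* = 171.5 − 144 = 27.5.

Buyers gain €49.5 per unit; sellers gain €27.5 per unit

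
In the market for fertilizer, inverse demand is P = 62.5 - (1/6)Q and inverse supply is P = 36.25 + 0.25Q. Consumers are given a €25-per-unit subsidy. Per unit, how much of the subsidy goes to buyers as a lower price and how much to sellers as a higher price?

Buyers gain €10 per unit; sellers gain €15 per unit

Pre-subsidy: 62.5 - (1/6)Q = 36.25 + 0.25Q gives Q* = 63 and P* = 52.
With the rebate, buyers effectively pay Pb = Ps − 25, where Ps is the price sellers receive.
On the curves, Pb = 62.5 - (1/6)Q and Ps = 36.25 + 0.25Q; the wedge Ps − Pb = 25 gives 36.25 + 0.25Q − (62.5 - (1/6)Q) = 25, so Q' = 123.
Then Pb = 62.5 − (1/6)·123 = 42 and Ps = 36.25 + 0.25·123 = 67.
Buyers' price falls by P* − Pb = 52 − 42 = 10; sellers' price rises by Ps − P* = 67 − 52 = 15.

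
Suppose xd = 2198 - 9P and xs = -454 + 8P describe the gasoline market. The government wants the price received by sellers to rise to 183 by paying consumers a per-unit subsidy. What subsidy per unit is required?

Required subsidy s = 51 per unit

At a seller price of 183, quantity supplied is -454 + 8·183 = 1010.
Buyers absorb 1010 only when they pay Pb with 2198 − 9·Pb = 1010, i.e. Pb = 132.
s = Ps − Pb = 183 − 132 = 51.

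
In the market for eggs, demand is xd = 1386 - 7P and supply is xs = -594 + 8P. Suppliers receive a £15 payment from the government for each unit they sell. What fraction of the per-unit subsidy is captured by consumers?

Pre-subsidy: 1386 - 7P = -594 + 8P gives P* = 132, x* = 462.
With the subsidy, sellers receive Ps = Pb + 15 for each unit, where Pb is the price buyers pay.
Supply in terms of Pb becomes xs = -594 + 8(Pb + 15) = -474 + 8Pb. Setting this equal to demand: 1386 - 7Pb = -474 + 8Pb, so Pb = 124.
Sellers receive Ps = 124 + 15 = 139; x' = 1386 − 7·124 = 518.
Buyers' price falls by P* − Pb = 132 − 124 = 8; sellers' price rises by Ps − P* = 139 − 132 = 7.
So consumers capture 8/15 = 8/15 of each unit of subsidy.

Consumer share = 8/15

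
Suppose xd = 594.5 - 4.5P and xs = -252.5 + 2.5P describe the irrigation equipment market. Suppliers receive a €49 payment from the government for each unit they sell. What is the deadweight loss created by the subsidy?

Pre-subsidy: 594.5 - 4.5P = -252.5 + 2.5P gives P* = 121, x* = 50.
With the subsidy, sellers receive Ps = Pb + 49 for each unit, where Pb is the price buyers pay.
Supply in terms of Pb becomes xs = -252.5 + 2.5(Pb + 49) = -130 + 2.5Pb. Setting this equal to demand: 594.5 - 4.5Pb = -130 + 2.5Pb, so Pb = 103.5.
Sellers receive Ps = 103.5 + 49 = 152.5; x' = 594.5 − 4.5·103.5 = 128.75.
The subsidy expands output by 128.75 − 50 = 78.75 past the efficient level; on those units the gap between marginal cost and willingness to pay runs from 0 up to 49.
DWL = ½ × 49 × 78.75 = 1929.375.

Deadweight loss = €1929.375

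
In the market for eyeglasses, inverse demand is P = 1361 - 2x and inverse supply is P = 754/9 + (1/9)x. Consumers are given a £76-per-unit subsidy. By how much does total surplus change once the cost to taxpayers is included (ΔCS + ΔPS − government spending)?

Net change in total surplus = -£1368

Pre-subsidy: 1361 - 2x = 754/9 + (1/9)x gives x* = 605 and P* = 151.
With the rebate, buyers effectively pay Pb = Ps − 76, where Ps is the price sellers receive.
On the curves, Pb = 1361 - 2x and Ps = 754/9 + (1/9)x; the wedge Ps − Pb = 76 gives 754/9 + (1/9)x − (1361 - 2x) = 76, so x' = 641.
Then Pb = 1361 − 2·641 = 79 and Ps = 754/9 + (1/9)·641 = 155.
ΔCS = ½(605 + 641)(151 − 79) = 44856; ΔPS = ½(605 + 641)(155 − 151) = 2492.
Government spending = 76 × 641 = 48716.
Net change = 44856 + 2492 − 48716 = -1368. The loss equals the DWL triangle ½·76·36.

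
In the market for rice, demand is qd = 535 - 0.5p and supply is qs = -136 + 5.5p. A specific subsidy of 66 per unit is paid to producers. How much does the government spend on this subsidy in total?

Government cost = 33616

Pre-subsidy: 535 - 0.5p = -136 + 5.5p gives p* = 671/6, q* = 5749/12.
With the subsidy, sellers receive ps = pb + 66 for each unit, where pb is the price buyers pay.
Supply in terms of pb becomes qs = -136 + 5.5(pb + 66) = 227 + 5.5pb. Setting this equal to demand: 535 - 0.5pb = 227 + 5.5pb, so pb = 154/3.
Sellers receive ps = 154/3 + 66 = 352/3; q' = 535 − 0.5·(154/3) = 1528/3.
Government outlay = subsidy × quantity = 66 × 1528/3 = 33616.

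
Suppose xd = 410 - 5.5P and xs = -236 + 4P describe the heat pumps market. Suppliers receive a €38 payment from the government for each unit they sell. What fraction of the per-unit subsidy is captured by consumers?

Consumer share = 8/19

Pre-subsidy: 410 - 5.5P = -236 + 4P gives P* = 68, x* = 36.
With the subsidy, sellers receive Ps = Pb + 38 for each unit, where Pb is the price buyers pay.
Supply in terms of Pb becomes xs = -236 + 4(Pb + 38) = -84 + 4Pb. Setting this equal to demand: 410 - 5.5Pb = -84 + 4Pb, so Pb = 52.
Sellers receive Ps = 52 + 38 = 90; x' = 410 − 5.5·52 = 124.
Buyers' price falls by P* − Pb = 68 − 52 = 16; sellers' price rises by Ps − P* = 90 − 68 = 22.
So consumers capture 16/38 = 8/19 of each unit of subsidy.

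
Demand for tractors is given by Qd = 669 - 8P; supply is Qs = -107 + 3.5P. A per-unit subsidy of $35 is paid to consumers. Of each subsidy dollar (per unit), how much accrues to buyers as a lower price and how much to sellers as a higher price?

Pre-subsidy: 669 - 8P = -107 + 3.5P gives P* = 1552/23, Q* = 2971/23.
With the rebate, buyers effectively pay Pb = Ps − 35, where Ps is the price sellers receive.
Demand in terms of Ps becomes Qd = 669 − 8(Ps − 35) = 949 - 8Ps. Setting this equal to supply: 949 - 8Ps = -107 + 3.5Ps, so Ps = 2112/23.
Buyers pay Pb = 2112/23 − 35 = 1307/23; Q' = -107 + 3.5·(2112/23) = 4931/23.
Buyers' price falls by P* − Pb = 1552/23 − 1307/23 = 245/23; sellers' price rises by Ps − P* = 2112/23 − 1552/23 = 560/23.

Buyers gain 245/23 per unit; sellers gain 560/23 per unit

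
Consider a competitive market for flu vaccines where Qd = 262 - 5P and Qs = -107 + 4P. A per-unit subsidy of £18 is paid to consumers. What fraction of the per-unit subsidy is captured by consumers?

Pre-subsidy: 262 - 5P = -107 + 4P gives P* = 41, Q* = 57.
With the rebate, buyers effectively pay Pb = Ps − 18, where Ps is the price sellers receive.
Demand in terms of Ps becomes Qd = 262 − 5(Ps − 18) = 352 - 5Ps. Setting this equal to supply: 352 - 5Ps = -107 + 4Ps, so Ps = 51.
Buyers pay Pb = 51 − 18 = 33; Q' = -107 + 4·51 = 97.
Buyers' price falls by P* − Pb = 41 − 33 = 8; sellers' price rises by Ps − P* = 51 − 41 = 10.
So consumers capture 8/18 = 4/9 of each unit of subsidy.

Consumer share = 4/9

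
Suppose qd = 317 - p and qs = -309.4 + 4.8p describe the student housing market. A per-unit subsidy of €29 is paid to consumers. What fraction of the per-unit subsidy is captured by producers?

Producer share = 5/29

Pre-subsidy: 317 - p = -309.4 + 4.8p gives p* = 108, q* = 209.
With the rebate, buyers effectively pay pb = ps − 29, where ps is the price sellers receive.
Demand in terms of ps becomes qd = 317 − 1(ps − 29) = 346 - ps. Setting this equal to supply: 346 - ps = -309.4 + 4.8ps, so ps = 113.
Buyers pay pb = 113 − 29 = 84; q' = -309.4 + 4.8·113 = 233.
Buyers' price falls by p* − pb = 108 − 84 = 24; sellers' price rises by ps − p* = 113 − 108 = 5.
So producers capture 5/29 = 5/29 of each unit of subsidy.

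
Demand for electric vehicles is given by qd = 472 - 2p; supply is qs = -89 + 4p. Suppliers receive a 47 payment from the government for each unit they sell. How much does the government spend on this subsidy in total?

Government cost = 49021/3

Pre-subsidy: 472 - 2p = -89 + 4p gives p* = 93.5, q* = 285.
With the subsidy, sellers receive ps = pb + 47 for each unit, where pb is the price buyers pay.
Supply in terms of pb becomes qs = -89 + 4(pb + 47) = 99 + 4pb. Setting this equal to demand: 472 - 2pb = 99 + 4pb, so pb = 373/6.
Sellers receive ps = 373/6 + 47 = 655/6; q' = 472 − 2·(373/6) = 1043/3.
Government outlay = subsidy × quantity = 47 × 1043/3 = 49021/3.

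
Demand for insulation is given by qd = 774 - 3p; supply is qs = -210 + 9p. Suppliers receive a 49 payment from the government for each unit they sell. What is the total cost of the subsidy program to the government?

Government cost = 31274.25

Pre-subsidy: 774 - 3p = -210 + 9p gives p* = 82, q* = 528.
With the subsidy, sellers receive ps = pb + 49 for each unit, where pb is the price buyers pay.
Supply in terms of pb becomes qs = -210 + 9(pb + 49) = 231 + 9pb. Setting this equal to demand: 774 - 3pb = 231 + 9pb, so pb = 45.25.
Sellers receive ps = 45.25 + 49 = 94.25; q' = 774 − 3·45.25 = 638.25.
Government outlay = subsidy × quantity = 49 × 638.25 = 31274.25.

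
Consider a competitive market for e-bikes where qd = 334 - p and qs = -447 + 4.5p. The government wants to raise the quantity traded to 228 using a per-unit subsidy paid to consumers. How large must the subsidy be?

At q = 228, invert demand for the buyer price: pb = (334 − 228)/1 = 106; invert supply for the seller price: ps = (228 − (-447))/4.5 = 150.
The subsidy must fill the gap: s = ps − pb = 150 − 106 = 44.

Required subsidy s = 44 per unit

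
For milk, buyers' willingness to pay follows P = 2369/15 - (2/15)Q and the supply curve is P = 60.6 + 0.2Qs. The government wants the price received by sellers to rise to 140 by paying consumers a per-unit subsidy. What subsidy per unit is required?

At a seller price of 140, quantity supplied is -303 + 5·140 = 397.
Buyers absorb 397 only when they pay Pb = 2369/15 − (2/15)·397 = 105.
s = Ps − Pb = 140 − 105 = 35.

Required subsidy s = 35 per unit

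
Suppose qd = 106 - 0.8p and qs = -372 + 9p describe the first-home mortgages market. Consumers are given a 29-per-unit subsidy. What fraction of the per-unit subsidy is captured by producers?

Producer share = 4/49

Pre-subsidy: 106 - 0.8p = -372 + 9p gives p* = 2390/49, q* = 3282/49.
With the rebate, buyers effectively pay pb = ps − 29, where ps is the price sellers receive.
Demand in terms of ps becomes qd = 106 − 0.8(ps − 29) = 129.2 - 0.8ps. Setting this equal to supply: 129.2 - 0.8ps = -372 + 9ps, so ps = 358/7.
Buyers pay pb = 358/7 − 29 = 155/7; q' = -372 + 9·(358/7) = 618/7.
Buyers' price falls by p* − pb = 2390/49 − 155/7 = 1305/49; sellers' price rises by ps − p* = 358/7 − 2390/49 = 116/49.
So producers capture (116/49)/29 = 4/49 of each unit of subsidy.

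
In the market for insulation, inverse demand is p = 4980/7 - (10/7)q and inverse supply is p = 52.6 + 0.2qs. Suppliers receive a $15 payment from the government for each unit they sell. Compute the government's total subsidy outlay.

Pre-subsidy: 4980/7 - (10/7)q = 52.6 + 0.2q gives q* = 23059/57 and p* = 7610/57.
With the subsidy, sellers receive ps = pb + 15 for each unit, where pb is the price buyers pay.
On the curves, pb = 4980/7 - (10/7)q and ps = 52.6 + 0.2q; the wedge ps − pb = 15 gives 52.6 + 0.2q − (4980/7 - (10/7)q) = 15, so q' = 23584/57.
Then pb = 4980/7 − (10/7)·(23584/57) = 6860/57 and ps = 52.6 + 0.2·(23584/57) = 7715/57.
Government outlay = subsidy × quantity = 15 × 23584/57 = 117920/19.

Government cost = 117920/19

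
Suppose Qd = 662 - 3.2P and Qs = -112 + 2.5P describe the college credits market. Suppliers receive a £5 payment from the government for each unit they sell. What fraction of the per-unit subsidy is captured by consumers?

Pre-subsidy: 662 - 3.2P = -112 + 2.5P gives P* = 2580/19, Q* = 4322/19.
With the subsidy, sellers receive Ps = Pb + 5 for each unit, where Pb is the price buyers pay.
Supply in terms of Pb becomes Qs = -112 + 2.5(Pb + 5) = -99.5 + 2.5Pb. Setting this equal to demand: 662 - 3.2Pb = -99.5 + 2.5Pb, so Pb = 7615/57.
Sellers receive Ps = 7615/57 + 5 = 7900/57; Q' = 662 − 3.2·(7615/57) = 13366/57.
Buyers' price falls by P* − Pb = 2580/19 − 7615/57 = 125/57; sellers' price rises by Ps − P* = 7900/57 − 2580/19 = 160/57.
So consumers capture (125/57)/5 = 25/57 of each unit of subsidy.

Consumer share = 25/57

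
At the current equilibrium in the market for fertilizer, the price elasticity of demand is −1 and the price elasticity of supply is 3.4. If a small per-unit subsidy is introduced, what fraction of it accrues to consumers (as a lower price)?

Consumer share = 17/22

For a small subsidy around the equilibrium, the benefit split depends on the relative slopes, which at a point are proportional to the elasticities.
Buyer share = εs/(εs + |εd|) = 3.4/(3.4 + 1) = 17/22; seller share = |εd|/(εs + |εd|) = 5/22.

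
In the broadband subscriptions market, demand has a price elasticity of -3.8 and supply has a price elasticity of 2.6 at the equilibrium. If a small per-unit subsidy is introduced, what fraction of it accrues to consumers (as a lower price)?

Consumer share = 0.40625

For a small subsidy around the equilibrium, the benefit split depends on the relative slopes, which at a point are proportional to the elasticities.
Buyer share = εs/(εs + |εd|) = 2.6/(2.6 + 3.8) = 0.40625; seller share = |εd|/(εs + |εd|) = 0.59375.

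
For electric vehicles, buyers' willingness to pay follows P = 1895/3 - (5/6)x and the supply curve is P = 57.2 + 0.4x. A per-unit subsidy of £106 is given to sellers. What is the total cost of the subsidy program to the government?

Government cost = 2163884/37

Pre-subsidy: 1895/3 - (5/6)x = 57.2 + 0.4x gives x* = 17234/37 and P* = 9010/37.
With the subsidy, sellers receive Ps = Pb + 106 for each unit, where Pb is the price buyers pay.
On the curves, Pb = 1895/3 - (5/6)x and Ps = 57.2 + 0.4x; the wedge Ps − Pb = 106 gives 57.2 + 0.4x − (1895/3 - (5/6)x) = 106, so x' = 20414/37.
Then Pb = 1895/3 − (5/6)·(20414/37) = 6360/37 and Ps = 57.2 + 0.4·(20414/37) = 10282/37.
Government outlay = subsidy × quantity = 106 × 20414/37 = 2163884/37.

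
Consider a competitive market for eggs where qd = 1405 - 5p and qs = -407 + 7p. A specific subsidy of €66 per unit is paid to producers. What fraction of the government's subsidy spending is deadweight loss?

DWL / government spending = 77/674

Pre-subsidy: 1405 - 5p = -407 + 7p gives p* = 151, q* = 650.
With the subsidy, sellers receive ps = pb + 66 for each unit, where pb is the price buyers pay.
Supply in terms of pb becomes qs = -407 + 7(pb + 66) = 55 + 7pb. Setting this equal to demand: 1405 - 5pb = 55 + 7pb, so pb = 112.5.
Sellers receive ps = 112.5 + 66 = 178.5; q' = 1405 − 5·112.5 = 842.5.
ΔCS = ½(650 + 842.5)(151 − 112.5) = 28730.625; ΔPS = ½(650 + 842.5)(178.5 − 151) = 20521.875.
Government spending = 66 × 842.5 = 55605.
DWL = ½ × 66 × (842.5 − 650) = 6352.5; fraction = 6352.5 / 55605 = 77/674.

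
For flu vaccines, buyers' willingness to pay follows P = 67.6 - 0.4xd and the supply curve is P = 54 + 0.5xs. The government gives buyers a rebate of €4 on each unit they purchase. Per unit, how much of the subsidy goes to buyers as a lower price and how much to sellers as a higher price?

Buyers gain 16/9 per unit; sellers gain 20/9 per unit

Pre-subsidy: 67.6 - 0.4x = 54 + 0.5x gives x* = 136/9 and P* = 554/9.
With the rebate, buyers effectively pay Pb = Ps − 4, where Ps is the price sellers receive.
On the curves, Pb = 67.6 - 0.4x and Ps = 54 + 0.5x; the wedge Ps − Pb = 4 gives 54 + 0.5x − (67.6 - 0.4x) = 4, so x' = 176/9.
Then Pb = 67.6 − 0.4·(176/9) = 538/9 and Ps = 54 + 0.5·(176/9) = 574/9.
Buyers' price falls by P* − Pb = 554/9 − 538/9 = 16/9; sellers' price rises by Ps − P* = 574/9 − 554/9 = 20/9.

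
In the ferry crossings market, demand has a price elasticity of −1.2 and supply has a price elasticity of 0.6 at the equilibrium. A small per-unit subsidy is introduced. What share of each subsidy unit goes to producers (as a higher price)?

For a small subsidy around the equilibrium, the benefit split depends on the relative slopes, which at a point are proportional to the elasticities.
Buyer share = εs/(εs + |εd|) = 0.6/(0.6 + 1.2) = 1/3; seller share = |εd|/(εs + |εd|) = 2/3.
So producers capture 2/3 of the subsidy.

Producer share = 2/3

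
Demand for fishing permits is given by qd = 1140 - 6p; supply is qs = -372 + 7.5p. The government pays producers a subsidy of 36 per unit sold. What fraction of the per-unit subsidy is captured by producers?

Pre-subsidy: 1140 - 6p = -372 + 7.5p gives p* = 112, q* = 468.
With the subsidy, sellers receive ps = pb + 36 for each unit, where pb is the price buyers pay.
Supply in terms of pb becomes qs = -372 + 7.5(pb + 36) = -102 + 7.5pb. Setting this equal to demand: 1140 - 6pb = -102 + 7.5pb, so pb = 92.
Sellers receive ps = 92 + 36 = 128; q' = 1140 − 6·92 = 588.
Buyers' price falls by p* − pb = 112 − 92 = 20; sellers' price rises by ps − p* = 128 − 112 = 16.
So producers capture 16/36 = 4/9 of each unit of subsidy.

Producer share = 4/9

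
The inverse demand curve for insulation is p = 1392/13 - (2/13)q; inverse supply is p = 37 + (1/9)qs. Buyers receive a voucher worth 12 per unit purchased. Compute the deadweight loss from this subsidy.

Pre-subsidy: 1392/13 - (2/13)q = 37 + (1/9)q gives q* = 8199/31 and p* = 2058/31.
With the rebate, buyers effectively pay pb = ps − 12, where ps is the price sellers receive.
On the curves, pb = 1392/13 - (2/13)q and ps = 37 + (1/9)q; the wedge ps − pb = 12 gives 37 + (1/9)q − (1392/13 - (2/13)q) = 12, so q' = 9603/31.
Then pb = 1392/13 − (2/13)·(9603/31) = 1842/31 and ps = 37 + (1/9)·(9603/31) = 2214/31.
The subsidy expands output by 9603/31 − 8199/31 = 1404/31 past the efficient level; on those units the gap between marginal cost and willingness to pay runs from 0 up to 12.
DWL = ½ × 12 × 1404/31 = 8424/31.

Deadweight loss = 8424/31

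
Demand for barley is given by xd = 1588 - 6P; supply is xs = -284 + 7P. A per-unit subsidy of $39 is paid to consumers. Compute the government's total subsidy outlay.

Government cost = $33150

Pre-subsidy: 1588 - 6P = -284 + 7P gives P* = 144, x* = 724.
With the rebate, buyers effectively pay Pb = Ps − 39, where Ps is the price sellers receive.
Demand in terms of Ps becomes xd = 1588 − 6(Ps − 39) = 1822 - 6Ps. Setting this equal to supply: 1822 - 6Ps = -284 + 7Ps, so Ps = 162.
Buyers pay Pb = 162 − 39 = 123; x' = -284 + 7·162 = 850.
Government outlay = subsidy × quantity = 39 × 850 = 33150.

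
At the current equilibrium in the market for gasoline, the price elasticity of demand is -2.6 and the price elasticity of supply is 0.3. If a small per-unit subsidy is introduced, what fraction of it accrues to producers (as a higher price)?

Producer share = 26/29

For a small subsidy around the equilibrium, the benefit split depends on the relative slopes, which at a point are proportional to the elasticities.
Buyer share = εs/(εs + |εd|) = 0.3/(0.3 + 2.6) = 3/29; seller share = |εd|/(εs + |εd|) = 26/29.
So producers capture 26/29 of the subsidy.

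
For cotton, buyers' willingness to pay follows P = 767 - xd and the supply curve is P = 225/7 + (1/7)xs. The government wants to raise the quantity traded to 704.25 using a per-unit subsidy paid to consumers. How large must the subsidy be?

Required subsidy s = 70 per unit

At x = 704.25, from the demand curve buyers pay Pb = 767 − 1·704.25 = 62.75; from the supply curve sellers need Ps = 225/7 + (1/7)·704.25 = 132.75.
The subsidy must fill the gap: s = Ps − Pb = 132.75 − 62.75 = 70.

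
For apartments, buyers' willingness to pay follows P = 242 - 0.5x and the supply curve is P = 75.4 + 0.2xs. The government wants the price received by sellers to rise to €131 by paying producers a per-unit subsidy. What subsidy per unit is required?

Required subsidy s = €28 per unit

At a seller price of 131, quantity supplied is -377 + 5·131 = 278.
Buyers absorb 278 only when they pay Pb = 242 − 0.5·278 = 103.
s = Ps − Pb = 131 − 103 = 28.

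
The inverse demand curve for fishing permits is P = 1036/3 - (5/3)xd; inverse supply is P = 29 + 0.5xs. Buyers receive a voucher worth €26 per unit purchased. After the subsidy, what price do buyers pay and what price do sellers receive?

Buyers pay €82; sellers receive €108

Pre-subsidy: 1036/3 - (5/3)x = 29 + 0.5x gives x* = 146 and P* = 102.
With the rebate, buyers effectively pay Pb = Ps − 26, where Ps is the price sellers receive.
On the curves, Pb = 1036/3 - (5/3)x and Ps = 29 + 0.5x; the wedge Ps − Pb = 26 gives 29 + 0.5x − (1036/3 - (5/3)x) = 26, so x' = 158.
Then Pb = 1036/3 − (5/3)·158 = 82 and Ps = 29 + 0.5·158 = 108.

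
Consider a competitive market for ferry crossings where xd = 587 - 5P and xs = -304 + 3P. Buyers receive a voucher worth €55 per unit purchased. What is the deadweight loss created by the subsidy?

Deadweight loss = €2835.9375

Pre-subsidy: 587 - 5P = -304 + 3P gives P* = 111.375, x* = 30.125.
With the rebate, buyers effectively pay Pb = Ps − 55, where Ps is the price sellers receive.
Demand in terms of Ps becomes xd = 587 − 5(Ps − 55) = 862 - 5Ps. Setting this equal to supply: 862 - 5Ps = -304 + 3Ps, so Ps = 145.75.
Buyers pay Pb = 145.75 − 55 = 90.75; x' = -304 + 3·145.75 = 133.25.
The subsidy expands output by 133.25 − 30.125 = 103.125 past the efficient level; on those units the gap between marginal cost and willingness to pay runs from 0 up to 55.
DWL = ½ × 55 × 103.125 = 2835.9375.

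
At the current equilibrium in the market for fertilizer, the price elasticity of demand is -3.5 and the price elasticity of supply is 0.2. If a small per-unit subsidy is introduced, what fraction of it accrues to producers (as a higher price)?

For a small subsidy around the equilibrium, the benefit split depends on the relative slopes, which at a point are proportional to the elasticities.
Buyer share = εs/(εs + |εd|) = 0.2/(0.2 + 3.5) = 2/37; seller share = |εd|/(εs + |εd|) = 35/37.
So producers capture 35/37 of the subsidy.

Producer share = 35/37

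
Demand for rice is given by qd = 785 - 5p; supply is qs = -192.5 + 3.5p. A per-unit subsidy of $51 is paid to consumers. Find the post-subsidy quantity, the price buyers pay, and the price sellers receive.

Pre-subsidy: 785 - 5p = -192.5 + 3.5p gives p* = 115, q* = 210.
With the rebate, buyers effectively pay pb = ps − 51, where ps is the price sellers receive.
Demand in terms of ps becomes qd = 785 − 5(ps − 51) = 1040 - 5ps. Setting this equal to supply: 1040 - 5ps = -192.5 + 3.5ps, so ps = 145.
Buyers pay pb = 145 − 51 = 94; q' = -192.5 + 3.5·145 = 315.

q' = 315; buyers pay $94; sellers receive $145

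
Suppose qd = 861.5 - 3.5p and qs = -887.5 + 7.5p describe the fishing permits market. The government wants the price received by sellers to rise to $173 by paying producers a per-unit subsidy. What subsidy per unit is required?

At a seller price of 173, quantity supplied is -887.5 + 7.5·173 = 410.
Buyers absorb 410 only when they pay pb with 861.5 − 3.5·pb = 410, i.e. pb = 129.
s = ps − pb = 173 − 129 = 44.

Required subsidy s = $44 per unit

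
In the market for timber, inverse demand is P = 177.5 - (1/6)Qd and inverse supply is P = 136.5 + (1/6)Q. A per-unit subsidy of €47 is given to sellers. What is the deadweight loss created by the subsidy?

Pre-subsidy: 177.5 - (1/6)Q = 136.5 + (1/6)Q gives Q* = 123 and P* = 157.
With the subsidy, sellers receive Ps = Pb + 47 for each unit, where Pb is the price buyers pay.
On the curves, Pb = 177.5 - (1/6)Q and Ps = 136.5 + (1/6)Q; the wedge Ps − Pb = 47 gives 136.5 + (1/6)Q − (177.5 - (1/6)Q) = 47, so Q' = 264.
Then Pb = 177.5 − (1/6)·264 = 133.5 and Ps = 136.5 + (1/6)·264 = 180.5.
The subsidy expands output by 264 − 123 = 141 past the efficient level; on those units the gap between marginal cost and willingness to pay runs from 0 up to 47.
DWL = ½ × 47 × 141 = 3313.5.

Deadweight loss = €3313.5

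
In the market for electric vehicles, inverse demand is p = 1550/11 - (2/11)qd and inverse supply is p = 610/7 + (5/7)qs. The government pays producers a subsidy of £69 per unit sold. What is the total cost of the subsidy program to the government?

Government cost = £9453

Pre-subsidy: 1550/11 - (2/11)q = 610/7 + (5/7)q gives q* = 60 and p* = 130.
With the subsidy, sellers receive ps = pb + 69 for each unit, where pb is the price buyers pay.
On the curves, pb = 1550/11 - (2/11)q and ps = 610/7 + (5/7)q; the wedge ps − pb = 69 gives 610/7 + (5/7)q − (1550/11 - (2/11)q) = 69, so q' = 137.
Then pb = 1550/11 − (2/11)·137 = 116 and ps = 610/7 + (5/7)·137 = 185.
Government outlay = subsidy × quantity = 69 × 137 = 9453.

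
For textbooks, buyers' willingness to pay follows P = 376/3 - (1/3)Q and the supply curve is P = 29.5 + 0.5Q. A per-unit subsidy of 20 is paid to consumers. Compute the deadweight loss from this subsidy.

Deadweight loss = 240

Pre-subsidy: 376/3 - (1/3)Q = 29.5 + 0.5Q gives Q* = 115 and P* = 87.
With the rebate, buyers effectively pay Pb = Ps − 20, where Ps is the price sellers receive.
On the curves, Pb = 376/3 - (1/3)Q and Ps = 29.5 + 0.5Q; the wedge Ps − Pb = 20 gives 29.5 + 0.5Q − (376/3 - (1/3)Q) = 20, so Q' = 139.
Then Pb = 376/3 − (1/3)·139 = 79 and Ps = 29.5 + 0.5·139 = 99.
The subsidy expands output by 139 − 115 = 24 past the efficient level; on those units the gap between marginal cost and willingness to pay runs from 0 up to 20.
DWL = ½ × 20 × 24 = 240.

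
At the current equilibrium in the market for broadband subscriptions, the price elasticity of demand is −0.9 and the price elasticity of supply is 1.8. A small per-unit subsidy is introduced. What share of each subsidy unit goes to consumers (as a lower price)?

Consumer share = 2/3

For a small subsidy around the equilibrium, the benefit split depends on the relative slopes, which at a point are proportional to the elasticities.
Buyer share = εs/(εs + |εd|) = 1.8/(1.8 + 0.9) = 2/3; seller share = |εd|/(εs + |εd|) = 1/3.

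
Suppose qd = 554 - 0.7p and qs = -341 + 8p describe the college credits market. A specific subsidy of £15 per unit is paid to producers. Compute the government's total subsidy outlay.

Pre-subsidy: 554 - 0.7p = -341 + 8p gives p* = 8950/87, q* = 41933/87.
With the subsidy, sellers receive ps = pb + 15 for each unit, where pb is the price buyers pay.
Supply in terms of pb becomes qs = -341 + 8(pb + 15) = -221 + 8pb. Setting this equal to demand: 554 - 0.7pb = -221 + 8pb, so pb = 7750/87.
Sellers receive ps = 7750/87 + 15 = 9055/87; q' = 554 − 0.7·(7750/87) = 42773/87.
Government outlay = subsidy × quantity = 15 × 42773/87 = 213865/29.

Government cost = 213865/29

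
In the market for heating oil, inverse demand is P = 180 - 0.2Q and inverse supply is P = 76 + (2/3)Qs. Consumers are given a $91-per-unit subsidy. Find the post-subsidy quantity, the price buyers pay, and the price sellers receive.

Q' = 225; buyers pay $135; sellers receive $226

Pre-subsidy: 180 - 0.2Q = 76 + (2/3)Q gives Q* = 120 and P* = 156.
With the rebate, buyers effectively pay Pb = Ps − 91, where Ps is the price sellers receive.
On the curves, Pb = 180 - 0.2Q and Ps = 76 + (2/3)Q; the wedge Ps − Pb = 91 gives 76 + (2/3)Q − (180 - 0.2Q) = 91, so Q' = 225.
Then Pb = 180 − 0.2·225 = 135 and Ps = 76 + (2/3)·225 = 226.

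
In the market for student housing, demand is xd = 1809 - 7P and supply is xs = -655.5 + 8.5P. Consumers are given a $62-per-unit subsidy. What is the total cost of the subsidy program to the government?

Pre-subsidy: 1809 - 7P = -655.5 + 8.5P gives P* = 159, x* = 696.
With the rebate, buyers effectively pay Pb = Ps − 62, where Ps is the price sellers receive.
Demand in terms of Ps becomes xd = 1809 − 7(Ps − 62) = 2243 - 7Ps. Setting this equal to supply: 2243 - 7Ps = -655.5 + 8.5Ps, so Ps = 187.
Buyers pay Pb = 187 − 62 = 125; x' = -655.5 + 8.5·187 = 934.
Government outlay = subsidy × quantity = 62 × 934 = 57908.

Government cost = $57908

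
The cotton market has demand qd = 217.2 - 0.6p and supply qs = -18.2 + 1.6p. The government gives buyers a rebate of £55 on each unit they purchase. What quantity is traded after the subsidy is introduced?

q' = 177

Pre-subsidy: 217.2 - 0.6p = -18.2 + 1.6p gives p* = 107, q* = 153.
With the rebate, buyers effectively pay pb = ps − 55, where ps is the price sellers receive.
Demand in terms of ps becomes qd = 217.2 − 0.6(ps − 55) = 250.2 - 0.6ps. Setting this equal to supply: 250.2 - 0.6ps = -18.2 + 1.6ps, so ps = 122.
Buyers pay pb = 122 − 55 = 67; q' = -18.2 + 1.6·122 = 177.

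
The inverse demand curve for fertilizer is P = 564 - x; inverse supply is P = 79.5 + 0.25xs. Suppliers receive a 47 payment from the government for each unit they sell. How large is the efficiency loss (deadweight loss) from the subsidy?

Pre-subsidy: 564 - x = 79.5 + 0.25x gives x* = 387.6 and P* = 176.4.
With the subsidy, sellers receive Ps = Pb + 47 for each unit, where Pb is the price buyers pay.
On the curves, Pb = 564 - x and Ps = 79.5 + 0.25x; the wedge Ps − Pb = 47 gives 79.5 + 0.25x − (564 - x) = 47, so x' = 425.2.
Then Pb = 564 − 1·425.2 = 138.8 and Ps = 79.5 + 0.25·425.2 = 185.8.
The subsidy expands output by 425.2 − 387.6 = 37.6 past the efficient level; on those units the gap between marginal cost and willingness to pay runs from 0 up to 47.
DWL = ½ × 47 × 37.6 = 883.6.

Deadweight loss = 883.6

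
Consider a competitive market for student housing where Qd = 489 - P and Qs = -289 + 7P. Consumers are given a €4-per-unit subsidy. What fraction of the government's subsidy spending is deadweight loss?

DWL / government spending = 7/1581

Pre-subsidy: 489 - P = -289 + 7P gives P* = 97.25, Q* = 391.75.
With the rebate, buyers effectively pay Pb = Ps − 4, where Ps is the price sellers receive.
Demand in terms of Ps becomes Qd = 489 − 1(Ps − 4) = 493 - Ps. Setting this equal to supply: 493 - Ps = -289 + 7Ps, so Ps = 97.75.
Buyers pay Pb = 97.75 − 4 = 93.75; Q' = -289 + 7·97.75 = 395.25.
ΔCS = ½(391.75 + 395.25)(97.25 − 93.75) = 1377.25; ΔPS = ½(391.75 + 395.25)(97.75 − 97.25) = 196.75.
Government spending = 4 × 395.25 = 1581.
DWL = ½ × 4 × (395.25 − 391.75) = 7; fraction = 7 / 1581 = 7/1581.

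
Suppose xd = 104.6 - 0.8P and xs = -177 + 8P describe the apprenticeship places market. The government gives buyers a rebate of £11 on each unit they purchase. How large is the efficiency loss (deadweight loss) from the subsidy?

Pre-subsidy: 104.6 - 0.8P = -177 + 8P gives P* = 32, x* = 79.
With the rebate, buyers effectively pay Pb = Ps − 11, where Ps is the price sellers receive.
Demand in terms of Ps becomes xd = 104.6 − 0.8(Ps − 11) = 113.4 - 0.8Ps. Setting this equal to supply: 113.4 - 0.8Ps = -177 + 8Ps, so Ps = 33.
Buyers pay Pb = 33 − 11 = 22; x' = -177 + 8·33 = 87.
The subsidy expands output by 87 − 79 = 8 past the efficient level; on those units the gap between marginal cost and willingness to pay runs from 0 up to 11.
DWL = ½ × 11 × 8 = 44.

Deadweight loss = £44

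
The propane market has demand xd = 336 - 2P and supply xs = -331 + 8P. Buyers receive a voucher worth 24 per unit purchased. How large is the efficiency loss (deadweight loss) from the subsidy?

Deadweight loss = 460.8

Pre-subsidy: 336 - 2P = -331 + 8P gives P* = 66.7, x* = 202.6.
With the rebate, buyers effectively pay Pb = Ps − 24, where Ps is the price sellers receive.
Demand in terms of Ps becomes xd = 336 − 2(Ps − 24) = 384 - 2Ps. Setting this equal to supply: 384 - 2Ps = -331 + 8Ps, so Ps = 71.5.
Buyers pay Pb = 71.5 − 24 = 47.5; x' = -331 + 8·71.5 = 241.
The subsidy expands output by 241 − 202.6 = 38.4 past the efficient level; on those units the gap between marginal cost and willingness to pay runs from 0 up to 24.
DWL = ½ × 24 × 38.4 = 460.8.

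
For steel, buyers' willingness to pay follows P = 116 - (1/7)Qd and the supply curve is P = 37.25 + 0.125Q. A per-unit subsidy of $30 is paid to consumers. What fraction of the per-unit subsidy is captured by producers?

Producer share = 7/15

Pre-subsidy: 116 - (1/7)Q = 37.25 + 0.125Q gives Q* = 294 and P* = 74.
With the rebate, buyers effectively pay Pb = Ps − 30, where Ps is the price sellers receive.
On the curves, Pb = 116 - (1/7)Q and Ps = 37.25 + 0.125Q; the wedge Ps − Pb = 30 gives 37.25 + 0.125Q − (116 - (1/7)Q) = 30, so Q' = 406.
Then Pb = 116 − (1/7)·406 = 58 and Ps = 37.25 + 0.125·406 = 88.
Buyers' price falls by P* − Pb = 74 − 58 = 16; sellers' price rises by Ps − P* = 88 − 74 = 14.
So producers capture 14/30 = 7/15 of each unit of subsidy.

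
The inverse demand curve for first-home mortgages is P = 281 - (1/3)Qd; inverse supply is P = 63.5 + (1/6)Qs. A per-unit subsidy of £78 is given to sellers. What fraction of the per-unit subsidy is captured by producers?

Pre-subsidy: 281 - (1/3)Q = 63.5 + (1/6)Q gives Q* = 435 and P* = 136.
With the subsidy, sellers receive Ps = Pb + 78 for each unit, where Pb is the price buyers pay.
On the curves, Pb = 281 - (1/3)Q and Ps = 63.5 + (1/6)Q; the wedge Ps − Pb = 78 gives 63.5 + (1/6)Q − (281 - (1/3)Q) = 78, so Q' = 591.
Then Pb = 281 − (1/3)·591 = 84 and Ps = 63.5 + (1/6)·591 = 162.
Buyers' price falls by P* − Pb = 136 − 84 = 52; sellers' price rises by Ps − P* = 162 − 136 = 26.
So producers capture 26/78 = 1/3 of each unit of subsidy.

Producer share = 1/3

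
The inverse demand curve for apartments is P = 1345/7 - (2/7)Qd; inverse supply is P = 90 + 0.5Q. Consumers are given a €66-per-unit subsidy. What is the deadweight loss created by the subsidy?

Deadweight loss = €2772

Pre-subsidy: 1345/7 - (2/7)Q = 90 + 0.5Q gives Q* = 130 and P* = 155.
With the rebate, buyers effectively pay Pb = Ps − 66, where Ps is the price sellers receive.
On the curves, Pb = 1345/7 - (2/7)Q and Ps = 90 + 0.5Q; the wedge Ps − Pb = 66 gives 90 + 0.5Q − (1345/7 - (2/7)Q) = 66, so Q' = 214.
Then Pb = 1345/7 − (2/7)·214 = 131 and Ps = 90 + 0.5·214 = 197.
The subsidy expands output by 214 − 130 = 84 past the efficient level; on those units the gap between marginal cost and willingness to pay runs from 0 up to 66.
DWL = ½ × 66 × 84 = 2772.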